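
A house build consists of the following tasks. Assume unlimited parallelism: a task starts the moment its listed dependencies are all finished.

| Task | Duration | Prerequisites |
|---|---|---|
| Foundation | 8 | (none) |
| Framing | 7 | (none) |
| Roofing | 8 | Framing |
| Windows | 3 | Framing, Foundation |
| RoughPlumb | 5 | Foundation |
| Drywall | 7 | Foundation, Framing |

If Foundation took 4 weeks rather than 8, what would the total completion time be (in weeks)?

Actual critical path: Foundation→Drywall = 8+7 = 15 ⇒ 15 weeks.
Since Foundation is critical, the -4 change carries straight to that chain (now 11 weeks).
New critical path: Framing→Roofing = 7+8 = 15 ⇒ 15 weeks.

15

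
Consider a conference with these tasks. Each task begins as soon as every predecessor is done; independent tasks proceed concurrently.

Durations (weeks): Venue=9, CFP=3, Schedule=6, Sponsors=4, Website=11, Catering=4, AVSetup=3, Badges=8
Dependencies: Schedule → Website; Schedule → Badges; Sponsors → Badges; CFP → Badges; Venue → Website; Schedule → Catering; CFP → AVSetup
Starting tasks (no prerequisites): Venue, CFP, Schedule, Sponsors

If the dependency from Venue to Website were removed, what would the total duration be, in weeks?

17

With the dependency in place, Venue→Website = 9+11 = 20 sets the finish at 20 weeks.
Without Venue→Website, Website's earliest start moves from 9 to 6.
The longest chain is now Schedule→Website = 6+11 = 17, so the conference takes 17 weeks.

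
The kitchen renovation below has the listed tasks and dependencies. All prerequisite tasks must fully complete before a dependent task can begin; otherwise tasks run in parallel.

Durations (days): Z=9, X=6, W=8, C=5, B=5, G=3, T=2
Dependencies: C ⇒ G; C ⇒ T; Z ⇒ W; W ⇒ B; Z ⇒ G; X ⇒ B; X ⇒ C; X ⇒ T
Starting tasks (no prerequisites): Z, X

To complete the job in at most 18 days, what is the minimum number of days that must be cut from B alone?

Current finish: 22 days; target: 18.
B is on every critical path, so each day cut from B cuts the finish by one (this holds down to a finish of 18).
Need 22 − 18 = 4 days off B → B becomes 1 day, finish becomes 18.

4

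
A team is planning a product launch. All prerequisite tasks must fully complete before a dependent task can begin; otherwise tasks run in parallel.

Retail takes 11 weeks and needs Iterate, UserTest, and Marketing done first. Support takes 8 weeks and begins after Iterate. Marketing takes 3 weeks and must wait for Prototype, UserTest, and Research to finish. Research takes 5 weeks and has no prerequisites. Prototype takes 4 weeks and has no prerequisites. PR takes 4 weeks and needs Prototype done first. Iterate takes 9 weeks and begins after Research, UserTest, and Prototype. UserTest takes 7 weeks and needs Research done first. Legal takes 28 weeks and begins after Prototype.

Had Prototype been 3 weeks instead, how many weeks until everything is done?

32

Critical path before the change: Prototype→Legal = 4+28 = 32 giving 32 weeks.
Since Prototype is critical, the -1 change carries straight to that chain (now 31 weeks).
The binding chain switches to Research→UserTest→Iterate→Retail = 5+7+9+11 = 32; finish 32 weeks.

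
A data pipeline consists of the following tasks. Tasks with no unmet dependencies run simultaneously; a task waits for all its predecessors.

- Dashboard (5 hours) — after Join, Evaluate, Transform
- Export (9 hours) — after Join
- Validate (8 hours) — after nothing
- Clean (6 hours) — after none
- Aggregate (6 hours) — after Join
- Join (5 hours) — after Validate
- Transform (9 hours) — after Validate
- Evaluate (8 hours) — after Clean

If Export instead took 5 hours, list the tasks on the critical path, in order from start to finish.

The binding path is Validate→Join→Export = 8+5+9 = 22; finish at 22 hours.
Export lies on that path, so at 5 hours the path becomes 18 hours.
The binding chain switches to Validate→Transform→Dashboard = 8+9+5 = 22; finish 22 hours.

Validate, Transform, Dashboard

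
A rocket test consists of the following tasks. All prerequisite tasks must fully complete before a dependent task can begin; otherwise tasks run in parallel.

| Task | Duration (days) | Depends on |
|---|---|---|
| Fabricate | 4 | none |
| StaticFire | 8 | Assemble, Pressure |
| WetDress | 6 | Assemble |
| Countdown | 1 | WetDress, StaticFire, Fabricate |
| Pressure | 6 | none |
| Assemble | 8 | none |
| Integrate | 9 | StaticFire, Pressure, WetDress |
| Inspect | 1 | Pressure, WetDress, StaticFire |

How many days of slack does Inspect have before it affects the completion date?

The longest chain is Assemble→StaticFire→Integrate = 8+8+9 = 25; overall finish 25 days.
Longest path through Inspect: 17 days (earliest finish 17, latest finish 25).
Float = 25 − 17 = 8.

8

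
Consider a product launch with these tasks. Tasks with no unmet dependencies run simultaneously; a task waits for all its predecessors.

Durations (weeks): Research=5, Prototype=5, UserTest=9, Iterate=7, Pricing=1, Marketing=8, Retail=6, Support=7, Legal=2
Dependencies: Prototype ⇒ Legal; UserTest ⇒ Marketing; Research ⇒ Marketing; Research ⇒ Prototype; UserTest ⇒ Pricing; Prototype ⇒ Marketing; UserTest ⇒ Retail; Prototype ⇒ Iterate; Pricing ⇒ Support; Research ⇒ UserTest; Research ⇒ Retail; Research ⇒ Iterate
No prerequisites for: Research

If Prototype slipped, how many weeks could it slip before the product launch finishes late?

4

The longest chain is Research→UserTest→Pricing→Support = 5+9+1+7 = 22; overall finish 22 weeks.
Prototype finishes as early as 10 and must finish by 14.
Float = 22 − 18 = 4.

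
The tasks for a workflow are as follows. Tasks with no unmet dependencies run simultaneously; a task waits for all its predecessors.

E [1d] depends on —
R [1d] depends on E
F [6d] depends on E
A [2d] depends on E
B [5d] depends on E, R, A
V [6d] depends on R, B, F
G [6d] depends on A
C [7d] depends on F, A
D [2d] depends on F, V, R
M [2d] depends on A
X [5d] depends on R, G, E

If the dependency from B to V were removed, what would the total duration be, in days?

15

Before: longest chain E→A→B→V→D = 1+2+5+6+2 = 16, finish 16.
Without B→V, V's earliest start moves from 8 to 7.
New critical path: E→F→V→D = 1+6+6+2 = 15 ⇒ 15 days.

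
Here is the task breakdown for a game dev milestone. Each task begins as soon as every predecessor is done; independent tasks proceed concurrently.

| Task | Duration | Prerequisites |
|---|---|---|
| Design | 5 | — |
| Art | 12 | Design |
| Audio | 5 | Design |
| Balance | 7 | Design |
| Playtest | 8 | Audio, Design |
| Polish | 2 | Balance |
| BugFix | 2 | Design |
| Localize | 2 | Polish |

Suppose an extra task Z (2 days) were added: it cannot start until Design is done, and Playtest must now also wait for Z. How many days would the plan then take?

18

Originally the plan takes 18 days.
With Z inserted, Playtest now waits for max(Audio, Design, Z).
New critical path: Design→Audio→Playtest = 5+5+8 = 18 ⇒ 18 days.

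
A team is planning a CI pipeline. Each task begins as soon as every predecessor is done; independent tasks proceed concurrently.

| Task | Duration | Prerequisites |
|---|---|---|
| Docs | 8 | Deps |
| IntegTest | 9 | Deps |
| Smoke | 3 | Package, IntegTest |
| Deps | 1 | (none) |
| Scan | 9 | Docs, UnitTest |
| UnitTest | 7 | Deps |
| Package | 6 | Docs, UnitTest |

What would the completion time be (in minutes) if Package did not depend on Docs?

With the dependency in place, Deps→Docs→Package→Smoke = 1+8+6+3 = 18 sets the finish at 18 minutes.
Without Docs→Package, Package's earliest start moves from 9 to 8.
The longest chain is now Deps→Docs→Scan = 1+8+9 = 18, so the project takes 18 minutes.

18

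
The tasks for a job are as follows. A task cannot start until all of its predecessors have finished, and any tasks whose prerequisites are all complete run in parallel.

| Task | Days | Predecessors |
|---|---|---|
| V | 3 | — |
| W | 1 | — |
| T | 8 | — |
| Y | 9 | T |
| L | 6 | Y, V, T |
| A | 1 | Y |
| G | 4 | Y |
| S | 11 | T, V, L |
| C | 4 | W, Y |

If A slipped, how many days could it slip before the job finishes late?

16

The longest chain is T→Y→L→S = 8+9+6+11 = 34; overall finish 34 days.
Longest path through A: 18 days (earliest finish 18, latest finish 34).
Slack of A = 33 − 17 = 16 days.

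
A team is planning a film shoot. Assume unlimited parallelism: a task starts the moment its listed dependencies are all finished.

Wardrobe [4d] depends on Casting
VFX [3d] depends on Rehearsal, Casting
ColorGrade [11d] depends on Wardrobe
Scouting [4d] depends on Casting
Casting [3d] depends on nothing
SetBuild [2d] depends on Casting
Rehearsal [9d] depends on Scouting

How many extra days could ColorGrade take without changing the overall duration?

Casting→Scouting→Rehearsal→VFX = 3+4+9+3 = 19 sets the makespan at 19 days.
The longest chain containing ColorGrade totals 18 days.
Slack of ColorGrade = 8 − 7 = 1 day.

1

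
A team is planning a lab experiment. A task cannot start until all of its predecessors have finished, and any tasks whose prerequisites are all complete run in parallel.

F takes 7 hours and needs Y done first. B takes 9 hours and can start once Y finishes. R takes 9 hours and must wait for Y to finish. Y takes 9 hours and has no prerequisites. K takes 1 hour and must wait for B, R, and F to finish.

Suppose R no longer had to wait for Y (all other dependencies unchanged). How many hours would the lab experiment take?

19

Original critical path: Y→R→K = 9+9+1 = 19 ⇒ 19 hours.
Without Y→R, R's earliest start moves from 9 to 0.
After: Y→B→K = 9+9+1 = 19 → 19 hours.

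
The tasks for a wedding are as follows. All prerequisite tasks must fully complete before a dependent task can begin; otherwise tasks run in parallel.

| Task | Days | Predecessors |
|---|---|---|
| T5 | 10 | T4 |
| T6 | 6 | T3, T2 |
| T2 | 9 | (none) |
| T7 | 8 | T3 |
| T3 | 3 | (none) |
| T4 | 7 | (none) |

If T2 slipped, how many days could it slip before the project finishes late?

The longest chain is T4→T5 = 7+10 = 17; overall finish 17 days.
The longest chain containing T2 totals 15 days.
Slack of T2 = 2 − 0 = 2 days.

2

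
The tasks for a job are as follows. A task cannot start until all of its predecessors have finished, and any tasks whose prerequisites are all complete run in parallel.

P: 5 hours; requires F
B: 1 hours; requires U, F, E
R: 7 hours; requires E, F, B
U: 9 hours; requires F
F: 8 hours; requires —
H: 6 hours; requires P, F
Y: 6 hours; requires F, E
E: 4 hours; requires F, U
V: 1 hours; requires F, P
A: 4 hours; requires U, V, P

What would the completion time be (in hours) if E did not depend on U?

25

Original critical path: F→U→E→B→R = 8+9+4+1+7 = 29 ⇒ 29 hours.
Without U→E, E's earliest start moves from 17 to 8.
The longest chain is now F→U→B→R = 8+9+1+7 = 25, so the job takes 25 hours.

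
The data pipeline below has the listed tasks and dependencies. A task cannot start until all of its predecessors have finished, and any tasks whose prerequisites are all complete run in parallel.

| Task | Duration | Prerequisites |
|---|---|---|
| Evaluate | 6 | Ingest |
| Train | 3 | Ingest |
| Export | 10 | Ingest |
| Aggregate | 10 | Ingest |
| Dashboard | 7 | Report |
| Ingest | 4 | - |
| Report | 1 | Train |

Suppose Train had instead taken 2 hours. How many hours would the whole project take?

Baseline: Ingest→Train→Report→Dashboard = 4+3+1+7 = 15 → 15 hours.
Train lies on that path, so at 2 hours the path becomes 14 hours.
Now Ingest→Aggregate = 4+10 = 14 is longest, so the finish becomes 14 hours.

14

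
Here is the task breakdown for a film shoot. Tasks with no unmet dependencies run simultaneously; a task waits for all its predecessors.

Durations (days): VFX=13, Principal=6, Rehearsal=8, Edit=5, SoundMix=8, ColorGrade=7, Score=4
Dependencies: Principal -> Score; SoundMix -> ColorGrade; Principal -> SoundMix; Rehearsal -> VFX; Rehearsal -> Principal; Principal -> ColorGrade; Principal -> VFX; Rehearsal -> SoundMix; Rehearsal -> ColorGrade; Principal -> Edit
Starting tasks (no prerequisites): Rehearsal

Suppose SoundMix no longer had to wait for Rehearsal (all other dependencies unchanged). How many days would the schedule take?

Original critical path: Rehearsal→Principal→SoundMix→ColorGrade = 8+6+8+7 = 29 ⇒ 29 days.
Dropping Rehearsal→SoundMix doesn't change SoundMix's earliest start (14); another predecessor still binds.
After: Rehearsal→Principal→SoundMix→ColorGrade = 8+6+8+7 = 29 → 29 days.

29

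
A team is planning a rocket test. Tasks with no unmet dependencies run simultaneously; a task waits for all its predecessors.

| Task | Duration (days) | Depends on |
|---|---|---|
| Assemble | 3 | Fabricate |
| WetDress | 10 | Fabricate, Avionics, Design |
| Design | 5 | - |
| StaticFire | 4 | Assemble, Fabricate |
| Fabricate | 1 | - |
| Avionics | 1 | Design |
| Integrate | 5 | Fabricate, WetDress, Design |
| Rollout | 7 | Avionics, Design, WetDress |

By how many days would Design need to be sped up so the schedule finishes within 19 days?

Current finish: 23 days; target: 19.
Design is on every critical path, so each day cut from Design cuts the finish by one (this holds down to a finish of 19).
Need 23 − 19 = 4 days off Design → Design becomes 1 day, finish becomes 19.

4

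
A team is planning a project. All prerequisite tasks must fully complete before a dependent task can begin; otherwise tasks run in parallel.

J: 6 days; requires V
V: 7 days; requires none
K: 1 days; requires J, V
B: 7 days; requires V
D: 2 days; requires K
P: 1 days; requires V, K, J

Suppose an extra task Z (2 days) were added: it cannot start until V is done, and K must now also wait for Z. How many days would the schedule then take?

16

Originally the schedule takes 16 days.
With Z inserted, K now waits for max(J, V, Z).
New critical path: V→J→K→D = 7+6+1+2 = 16 ⇒ 16 days.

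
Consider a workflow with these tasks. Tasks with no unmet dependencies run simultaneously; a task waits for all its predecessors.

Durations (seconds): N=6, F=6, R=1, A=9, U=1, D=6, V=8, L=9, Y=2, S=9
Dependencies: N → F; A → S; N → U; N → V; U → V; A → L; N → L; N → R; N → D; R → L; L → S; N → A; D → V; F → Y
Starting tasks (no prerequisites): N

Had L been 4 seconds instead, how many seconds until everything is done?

The binding path is N→A→L→S = 6+9+9+9 = 33; finish at 33 seconds.
L lies on that path, so at 4 seconds the path becomes 28 seconds.
That remains the longest chain; total 28 seconds.

28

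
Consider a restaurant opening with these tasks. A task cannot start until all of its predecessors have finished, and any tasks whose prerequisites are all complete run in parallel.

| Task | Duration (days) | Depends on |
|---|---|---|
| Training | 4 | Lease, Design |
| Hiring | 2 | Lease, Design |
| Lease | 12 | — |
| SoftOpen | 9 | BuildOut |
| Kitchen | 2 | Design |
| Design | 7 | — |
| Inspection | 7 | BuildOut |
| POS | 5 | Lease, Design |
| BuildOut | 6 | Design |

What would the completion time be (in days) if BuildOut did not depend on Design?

17

Before: longest chain Design→BuildOut→SoftOpen = 7+6+9 = 22, finish 22.
Without Design→BuildOut, BuildOut's earliest start moves from 7 to 0.
The longest chain is now Lease→POS = 12+5 = 17, so the schedule takes 17 days.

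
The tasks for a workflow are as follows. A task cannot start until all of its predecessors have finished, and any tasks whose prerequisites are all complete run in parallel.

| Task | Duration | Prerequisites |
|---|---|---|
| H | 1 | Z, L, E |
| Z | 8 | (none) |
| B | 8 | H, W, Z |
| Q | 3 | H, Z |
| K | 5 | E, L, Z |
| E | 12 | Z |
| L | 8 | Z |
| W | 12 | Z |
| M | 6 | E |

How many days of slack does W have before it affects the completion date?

Critical path: Z→E→H→B = 8+12+1+8 = 29, so the finish is 29 days.
The longest chain containing W totals 28 days.
So W can slip 21 − 20 = 1 day.

1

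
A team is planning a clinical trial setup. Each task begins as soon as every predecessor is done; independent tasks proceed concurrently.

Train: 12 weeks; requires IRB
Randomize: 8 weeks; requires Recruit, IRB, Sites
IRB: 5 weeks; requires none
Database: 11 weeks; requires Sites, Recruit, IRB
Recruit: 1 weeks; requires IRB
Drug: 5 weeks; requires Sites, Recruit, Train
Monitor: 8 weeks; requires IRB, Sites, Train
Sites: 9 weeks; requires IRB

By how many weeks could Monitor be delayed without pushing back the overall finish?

Critical path: IRB→Sites→Database = 5+9+11 = 25, so the finish is 25 weeks.
Longest path through Monitor: 25 weeks (earliest finish 25, latest finish 25).
So Monitor can slip 25 − 25 = 0 weeks.

0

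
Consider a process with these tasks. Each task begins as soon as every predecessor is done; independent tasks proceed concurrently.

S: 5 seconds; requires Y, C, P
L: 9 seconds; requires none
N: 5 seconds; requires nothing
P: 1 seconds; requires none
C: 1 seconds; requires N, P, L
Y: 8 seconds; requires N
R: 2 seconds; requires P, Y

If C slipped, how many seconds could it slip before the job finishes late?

3

Critical path: N→Y→S = 5+8+5 = 18, so the finish is 18 seconds.
C finishes as early as 10 and must finish by 13.
Float = 18 − 15 = 3.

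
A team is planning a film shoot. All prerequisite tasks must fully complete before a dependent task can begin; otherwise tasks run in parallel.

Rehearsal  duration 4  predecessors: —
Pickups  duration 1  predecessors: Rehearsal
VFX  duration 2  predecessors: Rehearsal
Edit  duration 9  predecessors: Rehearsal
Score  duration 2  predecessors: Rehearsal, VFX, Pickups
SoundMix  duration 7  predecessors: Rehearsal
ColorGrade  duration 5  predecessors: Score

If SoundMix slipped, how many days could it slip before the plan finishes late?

2

The longest chain is Rehearsal→VFX→Score→ColorGrade = 4+2+2+5 = 13; overall finish 13 days.
SoundMix finishes as early as 11 and must finish by 13.
Float = 13 − 11 = 2.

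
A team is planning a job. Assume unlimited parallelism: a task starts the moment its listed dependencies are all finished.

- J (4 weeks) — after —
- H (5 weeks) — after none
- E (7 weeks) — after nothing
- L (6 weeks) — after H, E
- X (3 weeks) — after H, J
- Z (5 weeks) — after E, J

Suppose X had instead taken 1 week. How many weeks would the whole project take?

13

Actual critical path: E→L = 7+6 = 13 ⇒ 13 weeks.
X has 5 weeks of float (longest path through it is 8).
That remains the longest chain; total 13 weeks.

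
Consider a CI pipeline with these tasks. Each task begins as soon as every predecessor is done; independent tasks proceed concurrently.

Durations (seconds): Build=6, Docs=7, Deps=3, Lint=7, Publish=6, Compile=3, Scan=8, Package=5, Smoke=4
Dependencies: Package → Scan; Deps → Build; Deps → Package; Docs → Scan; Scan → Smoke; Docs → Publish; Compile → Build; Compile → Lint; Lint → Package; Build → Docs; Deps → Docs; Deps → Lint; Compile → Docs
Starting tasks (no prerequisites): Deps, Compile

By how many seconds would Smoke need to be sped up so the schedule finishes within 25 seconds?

3

Current finish: 28 seconds; target: 25.
Smoke is on every critical path, so each second cut from Smoke cuts the finish by one (this holds down to a finish of 25).
Need 28 − 25 = 3 seconds off Smoke → Smoke becomes 1 second, finish becomes 25.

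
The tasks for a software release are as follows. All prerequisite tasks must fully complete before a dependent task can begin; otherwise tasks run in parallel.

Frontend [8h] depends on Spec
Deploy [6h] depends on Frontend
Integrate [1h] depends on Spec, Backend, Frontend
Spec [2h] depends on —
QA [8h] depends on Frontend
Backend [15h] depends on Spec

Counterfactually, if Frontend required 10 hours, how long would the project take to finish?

The binding path is Spec→Frontend→QA = 2+8+8 = 18; finish at 18 hours.
Frontend is on the critical path; changing it to 10 makes that path 20 hours.
The critical path is still Spec→Frontend→QA; finish is now 20 hours.

20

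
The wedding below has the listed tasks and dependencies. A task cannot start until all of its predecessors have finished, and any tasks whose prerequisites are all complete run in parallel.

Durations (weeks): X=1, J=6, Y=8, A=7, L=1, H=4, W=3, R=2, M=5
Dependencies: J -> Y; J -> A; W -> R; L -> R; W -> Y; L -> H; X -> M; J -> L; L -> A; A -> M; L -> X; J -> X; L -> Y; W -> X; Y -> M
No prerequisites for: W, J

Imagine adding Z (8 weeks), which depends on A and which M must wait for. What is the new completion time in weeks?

Originally the wedding takes 20 weeks.
With Z inserted, M now waits for max(X, A, Y, Z).
New critical path: J→L→A→Z→M = 6+1+7+8+5 = 27 ⇒ 27 weeks.

27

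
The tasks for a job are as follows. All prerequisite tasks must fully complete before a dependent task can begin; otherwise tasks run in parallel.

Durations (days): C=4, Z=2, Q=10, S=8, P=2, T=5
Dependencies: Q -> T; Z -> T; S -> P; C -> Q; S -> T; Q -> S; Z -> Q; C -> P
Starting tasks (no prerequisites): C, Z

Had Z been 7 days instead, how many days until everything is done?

30

Baseline: C→Q→S→T = 4+10+8+5 = 27 → 27 days.
The longest path through Z is only 25 days, so Z has float 2.
Now Z→Q→S→T = 7+10+8+5 = 30 is longest, so the finish becomes 30 days.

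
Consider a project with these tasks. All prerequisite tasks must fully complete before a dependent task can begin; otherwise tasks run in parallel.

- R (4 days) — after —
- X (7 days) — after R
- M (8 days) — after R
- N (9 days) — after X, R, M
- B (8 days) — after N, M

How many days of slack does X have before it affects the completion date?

R→M→N→B = 4+8+9+8 = 29 sets the makespan at 29 days.
Longest path through X: 28 days (earliest finish 11, latest finish 12).
So X can slip 12 − 11 = 1 day.

1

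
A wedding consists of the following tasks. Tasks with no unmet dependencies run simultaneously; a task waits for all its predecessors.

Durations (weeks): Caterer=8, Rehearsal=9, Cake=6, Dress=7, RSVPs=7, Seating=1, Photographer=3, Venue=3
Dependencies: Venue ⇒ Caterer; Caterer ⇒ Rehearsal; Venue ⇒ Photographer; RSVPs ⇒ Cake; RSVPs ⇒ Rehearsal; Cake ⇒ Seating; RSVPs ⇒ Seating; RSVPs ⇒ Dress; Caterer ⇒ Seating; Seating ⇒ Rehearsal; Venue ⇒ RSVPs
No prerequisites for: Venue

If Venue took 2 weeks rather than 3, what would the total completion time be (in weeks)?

Baseline: Venue→RSVPs→Cake→Seating→Rehearsal = 3+7+6+1+9 = 26 → 26 weeks.
Venue lies on that path, so at 2 weeks the path becomes 25 weeks.
The critical path is still Venue→RSVPs→Cake→Seating→Rehearsal; finish is now 25 weeks.

25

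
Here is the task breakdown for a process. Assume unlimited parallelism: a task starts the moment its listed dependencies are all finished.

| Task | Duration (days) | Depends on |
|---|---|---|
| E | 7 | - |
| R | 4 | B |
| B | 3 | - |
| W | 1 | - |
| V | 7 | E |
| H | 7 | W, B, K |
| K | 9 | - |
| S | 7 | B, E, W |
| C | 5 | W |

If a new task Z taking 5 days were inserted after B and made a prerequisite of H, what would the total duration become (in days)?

Originally the plan takes 16 days.
With Z inserted, H now waits for max(W, B, K, Z).
New critical path: K→H = 9+7 = 16 ⇒ 16 days.

16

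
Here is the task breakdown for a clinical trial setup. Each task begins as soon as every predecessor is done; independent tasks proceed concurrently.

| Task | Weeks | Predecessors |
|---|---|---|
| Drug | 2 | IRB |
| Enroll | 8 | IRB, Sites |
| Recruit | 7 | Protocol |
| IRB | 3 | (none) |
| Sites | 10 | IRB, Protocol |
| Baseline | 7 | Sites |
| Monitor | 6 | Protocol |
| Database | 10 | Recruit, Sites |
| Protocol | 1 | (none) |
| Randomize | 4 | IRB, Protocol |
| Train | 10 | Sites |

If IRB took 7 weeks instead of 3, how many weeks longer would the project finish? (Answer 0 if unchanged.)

4

As given, the longest chain is IRB→Sites→Train = 3+10+10 = 23, so the finish is 23 weeks.
IRB lies on that path, so at 7 weeks the path becomes 27 weeks.
The critical path is still IRB→Sites→Train; finish is now 27 weeks.
Change in finish: 27 − 23 = +4 weeks.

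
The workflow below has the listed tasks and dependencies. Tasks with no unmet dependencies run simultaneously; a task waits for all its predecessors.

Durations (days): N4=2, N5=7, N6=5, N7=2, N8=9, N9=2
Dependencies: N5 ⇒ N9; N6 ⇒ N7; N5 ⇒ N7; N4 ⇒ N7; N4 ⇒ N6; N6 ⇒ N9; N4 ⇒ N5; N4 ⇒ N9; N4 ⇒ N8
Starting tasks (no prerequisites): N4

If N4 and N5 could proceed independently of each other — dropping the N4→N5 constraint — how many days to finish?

11

With the dependency in place, N4→N5→N7 = 2+7+2 = 11 sets the finish at 11 days.
Without N4→N5, N5's earliest start moves from 2 to 0.
New critical path: N4→N8 = 2+9 = 11 ⇒ 11 days.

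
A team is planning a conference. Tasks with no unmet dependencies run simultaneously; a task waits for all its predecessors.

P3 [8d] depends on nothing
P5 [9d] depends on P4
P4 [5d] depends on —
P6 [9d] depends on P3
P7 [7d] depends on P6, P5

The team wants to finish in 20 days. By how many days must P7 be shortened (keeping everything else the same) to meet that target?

Current finish: 24 days; target: 20.
P7 is on every critical path, so each day cut from P7 cuts the finish by one (this holds down to a finish of 18).
Need 24 − 20 = 4 days off P7 → P7 becomes 3 days, finish becomes 20.

4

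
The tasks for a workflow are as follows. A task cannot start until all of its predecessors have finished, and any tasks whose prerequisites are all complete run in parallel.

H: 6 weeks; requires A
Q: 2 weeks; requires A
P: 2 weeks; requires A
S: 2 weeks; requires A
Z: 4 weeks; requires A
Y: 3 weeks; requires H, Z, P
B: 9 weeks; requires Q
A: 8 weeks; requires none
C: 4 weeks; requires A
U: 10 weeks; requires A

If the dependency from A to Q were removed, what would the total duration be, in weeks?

Before: longest chain A→Q→B = 8+2+9 = 19, finish 19.
Without A→Q, Q's earliest start moves from 8 to 0.
After: A→U = 8+10 = 18 → 18 weeks.

18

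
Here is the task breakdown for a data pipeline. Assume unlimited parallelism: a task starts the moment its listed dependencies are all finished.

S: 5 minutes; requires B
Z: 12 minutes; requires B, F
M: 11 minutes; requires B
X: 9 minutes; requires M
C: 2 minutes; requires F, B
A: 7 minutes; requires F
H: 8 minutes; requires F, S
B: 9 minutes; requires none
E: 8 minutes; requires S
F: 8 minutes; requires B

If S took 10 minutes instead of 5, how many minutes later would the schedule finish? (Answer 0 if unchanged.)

The binding path is B→F→Z = 9+8+12 = 29; finish at 29 minutes.
The longest path through S is only 22 minutes, so S has float 7.
That remains the longest chain; total 29 minutes.
Change in finish: 29 − 29 = +0 minutes.

0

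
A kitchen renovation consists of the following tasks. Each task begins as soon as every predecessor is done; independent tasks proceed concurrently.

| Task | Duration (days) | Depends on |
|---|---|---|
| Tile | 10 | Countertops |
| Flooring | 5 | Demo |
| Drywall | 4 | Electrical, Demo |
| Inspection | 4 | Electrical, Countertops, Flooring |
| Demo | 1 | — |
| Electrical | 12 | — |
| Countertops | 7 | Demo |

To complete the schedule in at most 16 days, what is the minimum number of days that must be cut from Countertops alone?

2

Current finish: 18 days; target: 16.
Countertops is on every critical path, so each day cut from Countertops cuts the finish by one (this holds down to a finish of 16).
Need 18 − 16 = 2 days off Countertops → Countertops becomes 5 days, finish becomes 16.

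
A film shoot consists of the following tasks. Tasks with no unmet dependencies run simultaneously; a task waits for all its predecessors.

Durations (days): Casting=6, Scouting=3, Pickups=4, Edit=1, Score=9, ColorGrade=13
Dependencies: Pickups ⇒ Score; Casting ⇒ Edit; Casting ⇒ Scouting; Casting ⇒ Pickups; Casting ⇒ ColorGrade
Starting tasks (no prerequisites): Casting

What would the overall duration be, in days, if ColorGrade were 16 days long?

22

Critical path before the change: Casting→ColorGrade = 6+13 = 19 giving 19 days.
Since ColorGrade is critical, the +3 change carries straight to that chain (now 22 days).
No other chain overtakes it, so the finish is 22 days.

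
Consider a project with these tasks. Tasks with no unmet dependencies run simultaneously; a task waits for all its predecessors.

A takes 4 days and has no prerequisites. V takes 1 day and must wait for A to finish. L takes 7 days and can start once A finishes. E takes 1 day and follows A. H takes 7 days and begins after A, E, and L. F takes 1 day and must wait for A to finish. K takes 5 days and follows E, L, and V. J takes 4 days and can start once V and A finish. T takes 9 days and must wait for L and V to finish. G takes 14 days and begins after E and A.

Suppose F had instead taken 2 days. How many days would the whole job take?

20

The binding path is A→L→T = 4+7+9 = 20; finish at 20 days.
F is off the critical path — its longest chain is 5 days, giving 15 of slack.
No other chain overtakes it, so the finish is 20 days.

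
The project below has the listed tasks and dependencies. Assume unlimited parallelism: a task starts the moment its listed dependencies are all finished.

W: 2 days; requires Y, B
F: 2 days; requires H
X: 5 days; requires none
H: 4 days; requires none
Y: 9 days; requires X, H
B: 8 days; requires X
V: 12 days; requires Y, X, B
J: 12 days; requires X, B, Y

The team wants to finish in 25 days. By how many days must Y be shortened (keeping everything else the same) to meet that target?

1

Current finish: 26 days; target: 25.
Y is on every critical path, so each day cut from Y cuts the finish by one (this holds down to a finish of 25).
Need 26 − 25 = 1 day off Y → Y becomes 8 days, finish becomes 25.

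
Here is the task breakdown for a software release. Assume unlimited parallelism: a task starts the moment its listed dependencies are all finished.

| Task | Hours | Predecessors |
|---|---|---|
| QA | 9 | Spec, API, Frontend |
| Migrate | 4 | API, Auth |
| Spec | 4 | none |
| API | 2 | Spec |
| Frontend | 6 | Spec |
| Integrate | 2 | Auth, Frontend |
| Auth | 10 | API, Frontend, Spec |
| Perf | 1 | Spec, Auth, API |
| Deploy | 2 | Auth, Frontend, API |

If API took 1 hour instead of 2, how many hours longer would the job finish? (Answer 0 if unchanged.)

As given, the longest chain is Spec→Frontend→Auth→Migrate = 4+6+10+4 = 24, so the finish is 24 hours.
API has 4 hours of float (longest path through it is 20).
No other chain overtakes it, so the finish is 24 hours.
Change in finish: 24 − 24 = +0 hours.

0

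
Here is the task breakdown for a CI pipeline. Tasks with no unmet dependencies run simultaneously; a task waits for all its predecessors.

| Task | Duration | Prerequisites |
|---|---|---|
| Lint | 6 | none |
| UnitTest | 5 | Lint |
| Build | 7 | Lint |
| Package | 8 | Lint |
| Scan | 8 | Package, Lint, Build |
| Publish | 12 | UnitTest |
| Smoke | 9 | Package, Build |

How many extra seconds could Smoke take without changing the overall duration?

0

Critical path: Lint→UnitTest→Publish = 6+5+12 = 23, so the finish is 23 seconds.
The longest chain containing Smoke totals 23 seconds.
Float = 23 − 23 = 0.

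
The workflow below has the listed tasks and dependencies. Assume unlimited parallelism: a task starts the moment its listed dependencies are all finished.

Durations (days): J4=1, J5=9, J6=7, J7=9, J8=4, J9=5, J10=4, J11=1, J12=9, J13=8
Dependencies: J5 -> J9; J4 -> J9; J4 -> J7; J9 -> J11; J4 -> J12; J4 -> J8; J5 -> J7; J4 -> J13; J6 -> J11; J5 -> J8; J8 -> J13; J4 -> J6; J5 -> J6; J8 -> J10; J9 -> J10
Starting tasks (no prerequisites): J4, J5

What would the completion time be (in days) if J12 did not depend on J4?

Original critical path: J5→J8→J13 = 9+4+8 = 21 ⇒ 21 days.
Without J4→J12, J12's earliest start moves from 1 to 0.
After: J5→J8→J13 = 9+4+8 = 21 → 21 days.

21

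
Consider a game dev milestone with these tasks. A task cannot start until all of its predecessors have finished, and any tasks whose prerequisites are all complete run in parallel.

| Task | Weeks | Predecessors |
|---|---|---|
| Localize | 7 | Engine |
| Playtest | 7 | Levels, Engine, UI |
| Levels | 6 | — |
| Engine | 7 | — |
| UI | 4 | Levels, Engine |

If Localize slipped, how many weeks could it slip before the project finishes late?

Critical path: Engine→UI→Playtest = 7+4+7 = 18, so the finish is 18 weeks.
Longest path through Localize: 14 weeks (earliest finish 14, latest finish 18).
Float = 18 − 14 = 4.

4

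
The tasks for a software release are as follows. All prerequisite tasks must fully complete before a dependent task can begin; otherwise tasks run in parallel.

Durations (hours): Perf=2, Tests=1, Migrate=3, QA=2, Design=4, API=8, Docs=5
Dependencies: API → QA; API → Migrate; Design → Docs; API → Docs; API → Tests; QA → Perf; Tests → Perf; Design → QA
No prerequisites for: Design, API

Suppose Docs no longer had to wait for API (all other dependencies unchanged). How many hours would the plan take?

12

With the dependency in place, API→Docs = 8+5 = 13 sets the finish at 13 hours.
Without API→Docs, Docs's earliest start moves from 8 to 4.
After: API→QA→Perf = 8+2+2 = 12 → 12 hours.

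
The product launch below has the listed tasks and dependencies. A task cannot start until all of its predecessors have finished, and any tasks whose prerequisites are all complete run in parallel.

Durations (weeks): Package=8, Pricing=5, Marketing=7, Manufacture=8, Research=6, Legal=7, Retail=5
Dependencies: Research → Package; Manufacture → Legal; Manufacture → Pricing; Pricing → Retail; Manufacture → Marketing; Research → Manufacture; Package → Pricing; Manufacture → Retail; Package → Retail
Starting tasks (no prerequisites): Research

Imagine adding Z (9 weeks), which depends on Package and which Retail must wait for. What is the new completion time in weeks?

Originally the project takes 24 weeks.
With Z inserted, Retail now waits for max(Pricing, Manufacture, Package, Z).
New critical path: Research→Package→Z→Retail = 6+8+9+5 = 28 ⇒ 28 weeks.

28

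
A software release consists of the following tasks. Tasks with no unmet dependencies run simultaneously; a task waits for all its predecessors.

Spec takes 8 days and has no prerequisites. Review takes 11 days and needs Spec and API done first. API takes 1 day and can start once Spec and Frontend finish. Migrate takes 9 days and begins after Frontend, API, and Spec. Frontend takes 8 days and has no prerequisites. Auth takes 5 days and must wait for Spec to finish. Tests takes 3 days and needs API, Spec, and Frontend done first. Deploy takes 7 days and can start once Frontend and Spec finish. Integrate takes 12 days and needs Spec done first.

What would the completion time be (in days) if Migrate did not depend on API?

20

Original critical path: Spec→API→Review = 8+1+11 = 20 ⇒ 20 days.
Without API→Migrate, Migrate's earliest start moves from 9 to 8.
After: Spec→API→Review = 8+1+11 = 20 → 20 days.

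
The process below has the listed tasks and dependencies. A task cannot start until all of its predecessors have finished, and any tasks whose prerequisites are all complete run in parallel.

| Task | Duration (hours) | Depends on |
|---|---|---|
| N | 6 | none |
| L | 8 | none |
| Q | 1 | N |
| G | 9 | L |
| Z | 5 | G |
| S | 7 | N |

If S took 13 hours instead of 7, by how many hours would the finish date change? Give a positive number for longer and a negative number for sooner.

Baseline: L→G→Z = 8+9+5 = 22 → 22 hours.
The longest path through S is only 13 hours, so S has float 9.
No other chain overtakes it, so the finish is 22 hours.
Change in finish: 22 − 22 = +0 hours.

0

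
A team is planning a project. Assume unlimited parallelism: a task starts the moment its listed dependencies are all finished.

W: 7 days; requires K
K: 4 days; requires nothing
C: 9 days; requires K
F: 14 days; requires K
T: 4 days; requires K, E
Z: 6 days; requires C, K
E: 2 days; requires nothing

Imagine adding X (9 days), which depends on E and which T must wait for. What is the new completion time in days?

Originally the schedule takes 19 days.
With X inserted, T now waits for max(K, E, X).
New critical path: K→C→Z = 4+9+6 = 19 ⇒ 19 days.

19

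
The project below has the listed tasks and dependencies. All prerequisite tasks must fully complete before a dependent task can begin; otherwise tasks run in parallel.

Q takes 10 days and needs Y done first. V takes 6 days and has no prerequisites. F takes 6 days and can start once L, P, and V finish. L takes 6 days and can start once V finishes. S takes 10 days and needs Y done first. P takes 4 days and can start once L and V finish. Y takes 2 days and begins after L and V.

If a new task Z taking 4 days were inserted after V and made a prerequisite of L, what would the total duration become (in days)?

Originally the project takes 24 days.
With Z inserted, L now waits for max(V, Z).
New critical path: V→Z→L→Y→Q = 6+4+6+2+10 = 28 ⇒ 28 days.

28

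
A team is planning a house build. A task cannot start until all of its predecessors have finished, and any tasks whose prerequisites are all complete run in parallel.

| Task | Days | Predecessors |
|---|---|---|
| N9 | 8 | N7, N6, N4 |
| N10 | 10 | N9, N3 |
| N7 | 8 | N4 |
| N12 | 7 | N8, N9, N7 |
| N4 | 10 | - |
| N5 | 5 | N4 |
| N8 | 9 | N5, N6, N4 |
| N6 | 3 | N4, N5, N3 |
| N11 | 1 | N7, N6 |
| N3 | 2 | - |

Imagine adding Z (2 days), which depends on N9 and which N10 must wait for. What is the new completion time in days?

Originally the project takes 36 days.
With Z inserted, N10 now waits for max(N9, N3, Z).
New critical path: N4→N5→N6→N9→Z→N10 = 10+5+3+8+2+10 = 38 ⇒ 38 days.

38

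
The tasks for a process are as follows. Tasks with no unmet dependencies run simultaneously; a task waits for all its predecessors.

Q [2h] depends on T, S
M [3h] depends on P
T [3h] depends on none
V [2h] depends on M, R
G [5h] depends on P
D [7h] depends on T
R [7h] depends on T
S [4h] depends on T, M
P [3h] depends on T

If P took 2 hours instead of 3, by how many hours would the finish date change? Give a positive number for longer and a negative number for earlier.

-1

Actual critical path: T→P→M→S→Q = 3+3+3+4+2 = 15 ⇒ 15 hours.
P lies on that path, so at 2 hours the path becomes 14 hours.
The critical path is still T→P→M→S→Q; finish is now 14 hours.
Change in finish: 14 − 15 = -1 hours.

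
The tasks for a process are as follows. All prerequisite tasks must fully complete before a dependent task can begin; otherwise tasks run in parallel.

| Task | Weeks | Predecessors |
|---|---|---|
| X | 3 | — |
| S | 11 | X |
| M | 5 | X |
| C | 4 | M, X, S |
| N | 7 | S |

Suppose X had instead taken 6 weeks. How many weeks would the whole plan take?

The binding path is X→S→N = 3+11+7 = 21; finish at 21 weeks.
X lies on that path, so at 6 weeks the path becomes 24 weeks.
That remains the longest chain; total 24 weeks.

24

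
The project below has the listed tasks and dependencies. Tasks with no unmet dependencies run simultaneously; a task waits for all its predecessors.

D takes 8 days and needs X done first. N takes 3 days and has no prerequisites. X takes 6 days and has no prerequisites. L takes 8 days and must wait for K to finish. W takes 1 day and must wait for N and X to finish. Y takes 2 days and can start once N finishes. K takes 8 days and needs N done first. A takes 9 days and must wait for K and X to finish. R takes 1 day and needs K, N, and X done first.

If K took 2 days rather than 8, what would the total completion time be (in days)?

Actual critical path: N→K→A = 3+8+9 = 20 ⇒ 20 days.
K is on the critical path; changing it to 2 makes that path 14 days.
New critical path: X→A = 6+9 = 15 ⇒ 15 days.

15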